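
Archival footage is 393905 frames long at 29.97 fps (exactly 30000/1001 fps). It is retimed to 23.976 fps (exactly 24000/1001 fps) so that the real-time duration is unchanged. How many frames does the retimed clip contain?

Target frames = source frames × (target rate / source rate) = 393905 × (24000/1001)/(30000/1001) = 393905 × 4/5 = 315124.

315124 frames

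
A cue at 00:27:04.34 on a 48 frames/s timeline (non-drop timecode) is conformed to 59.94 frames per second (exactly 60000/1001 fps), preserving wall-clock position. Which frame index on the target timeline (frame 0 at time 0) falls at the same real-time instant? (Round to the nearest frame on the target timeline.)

frame 97385

Source frame index: (0×3600 + 27×60 + 4) × 48 + 34 = 77986.
Real time: 77986 / (48) = 38993/24 s.
Target frame: (38993/24) × (60000/1001) = 97482500/1001 ≈ 97385.115 → 97385.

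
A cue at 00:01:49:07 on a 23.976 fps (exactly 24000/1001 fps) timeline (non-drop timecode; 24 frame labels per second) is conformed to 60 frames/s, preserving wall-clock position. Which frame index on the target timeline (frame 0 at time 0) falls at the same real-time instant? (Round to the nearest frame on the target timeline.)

frame 6564

Source frame index: (0×3600 + 1×60 + 49) × 24 + 7 = 2623.
Real time: 2623 / (24000/1001) = 2625623/24000 s.
Target frame: (2625623/24000) × (60) = 2625623/400 ≈ 6564.057 → 6564.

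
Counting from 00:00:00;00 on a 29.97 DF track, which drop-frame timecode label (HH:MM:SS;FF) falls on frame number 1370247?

Ten DF minutes hold 17982 frames, so frame 1370247 lies in block 76 (frames 1366632–1384613) with 3615 frames into that block.
The block's first minute is 1800 frames and the rest 1798 each; 3615 frames reaches minute 2, so 76 × 18 + 2 × 2 = 1372 labels have been skipped so far.
Adding those back, label number 1370247 + 1372 = 1371619 at 30 labels/s is 45720 s + 19 f = 12 h 42 min 0 s frame 19, i.e. 12:42:00;19.

12:42:00;19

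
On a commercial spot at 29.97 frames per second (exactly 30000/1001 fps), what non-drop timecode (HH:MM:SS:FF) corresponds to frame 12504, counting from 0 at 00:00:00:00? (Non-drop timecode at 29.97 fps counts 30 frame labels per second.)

12504 ÷ 30 = 416 full seconds, remainder 24 frames.
416 s = 0 h 6 min 56 s.
Timecode: 00:06:56:24.

00:06:56:24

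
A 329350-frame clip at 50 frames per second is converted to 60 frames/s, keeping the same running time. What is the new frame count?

395220 frames

Target frames = source frames × (target rate / source rate) = 329350 × (60)/(50) = 329350 × 6/5 = 395220.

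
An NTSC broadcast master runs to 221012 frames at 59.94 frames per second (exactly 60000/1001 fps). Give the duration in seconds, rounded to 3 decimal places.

3687.217 seconds

Running time = 221012 × 1001/60000 = 55308253/15000 s ≈ 3687.217 s.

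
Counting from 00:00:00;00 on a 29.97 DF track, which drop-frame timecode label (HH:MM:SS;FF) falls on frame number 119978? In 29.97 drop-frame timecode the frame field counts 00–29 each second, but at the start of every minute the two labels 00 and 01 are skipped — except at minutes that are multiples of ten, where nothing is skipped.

Ten DF minutes hold 17982 frames, so frame 119978 lies in block 6 (frames 107892–125873) with 12086 frames into that block.
The block's first minute is 1800 frames and the rest 1798 each; 12086 frames reaches minute 6, so 6 × 18 + 6 × 2 = 120 labels have been skipped so far.
Adding those back, label number 119978 + 120 = 120098 at 30 labels/s is 4003 s + 8 f = 1 h 6 min 43 s frame 8, i.e. 01:06:43;08.

01:06:43;08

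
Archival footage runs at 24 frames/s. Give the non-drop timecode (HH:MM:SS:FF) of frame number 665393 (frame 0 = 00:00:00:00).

665393 ÷ 24 = 27724 full seconds, remainder 17 frames.
27724 s = 7 h 42 min 4 s.
Timecode: 07:42:04:17.

07:42:04:17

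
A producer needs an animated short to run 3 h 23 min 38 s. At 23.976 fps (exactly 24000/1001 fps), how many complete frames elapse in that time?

3 h 23 min 38 s = 12218 s.
Frames = 12218 × 24000/1001 = 293232000/1001 ≈ 292939.0609.
Complete frames: 292939.

292939 frames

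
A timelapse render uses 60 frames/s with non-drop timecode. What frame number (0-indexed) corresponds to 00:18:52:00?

67920

Total seconds to the label: (0 × 3600 + 18 × 60 + 52) = 1132.
Frame index = 1132 × 60 + 0 = 67920.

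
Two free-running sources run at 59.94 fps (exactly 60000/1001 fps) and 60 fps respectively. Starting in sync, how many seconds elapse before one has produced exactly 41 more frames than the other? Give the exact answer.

The gap grows by |60 − 60000/1001| = 60/1001 frames per second.
Time for a 41-frame gap: 41 ÷ (60/1001) = 41041/60 s.

41041/60 seconds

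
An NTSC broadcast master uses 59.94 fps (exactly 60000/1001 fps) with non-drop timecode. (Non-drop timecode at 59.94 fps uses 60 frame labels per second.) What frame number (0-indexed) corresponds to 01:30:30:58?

Total seconds to the label: (1 × 3600 + 30 × 60 + 30) = 5430.
Frame index = 5430 × 60 + 58 = 325858.

325858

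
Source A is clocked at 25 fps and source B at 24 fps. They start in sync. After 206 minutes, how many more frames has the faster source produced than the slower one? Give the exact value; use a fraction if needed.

12360 frames

206 min = 12360 s.
A emits 25 × 12360 = 309000 frames; B emits 24 × 12360 = 296640.
Difference = 12360 frames; B is behind A.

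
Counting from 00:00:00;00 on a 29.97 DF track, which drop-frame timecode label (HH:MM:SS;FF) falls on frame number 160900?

Ten DF minutes hold 17982 frames, so frame 160900 lies in block 8 (frames 143856–161837) with 17044 frames into that block.
The block's first minute is 1800 frames and the rest 1798 each; 17044 frames reaches minute 9, so 8 × 18 + 9 × 2 = 162 labels have been skipped so far.
Adding those back, label number 160900 + 162 = 161062 at 30 labels/s is 5368 s + 22 f = 1 h 29 min 28 s frame 22, i.e. 01:29:28;22.

01:29:28;22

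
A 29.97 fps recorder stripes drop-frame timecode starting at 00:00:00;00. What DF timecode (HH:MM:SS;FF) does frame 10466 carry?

Ten DF minutes hold 17982 frames, so frame 10466 lies in block 0 (frames 0–17981) with 10466 frames into that block.
The block's first minute is 1800 frames and the rest 1798 each; 10466 frames reaches minute 5, so 0 × 18 + 5 × 2 = 10 labels have been skipped so far.
Adding those back, label number 10466 + 10 = 10476 at 30 labels/s is 349 s + 6 f = 0 h 5 min 49 s frame 6, i.e. 00:05:49;06.

00:05:49;06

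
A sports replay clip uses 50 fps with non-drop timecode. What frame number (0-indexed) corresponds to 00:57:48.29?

frame 173429

Total seconds to the label: (0 × 3600 + 57 × 60 + 48) = 3468.
Frame index = 3468 × 50 + 29 = 173429.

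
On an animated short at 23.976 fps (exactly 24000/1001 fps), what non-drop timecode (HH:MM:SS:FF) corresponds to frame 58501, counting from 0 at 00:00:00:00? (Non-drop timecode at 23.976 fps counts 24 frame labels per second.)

00:40:37:13

58501 ÷ 24 = 2437 full seconds, remainder 13 frames.
2437 s = 0 h 40 min 37 s.
Timecode: 00:40:37:13.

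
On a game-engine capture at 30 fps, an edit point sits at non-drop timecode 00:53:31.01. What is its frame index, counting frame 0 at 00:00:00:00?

Total seconds to the label: (0 × 3600 + 53 × 60 + 31) = 3211.
Frame index = 3211 × 30 + 1 = 96331.

frame 96331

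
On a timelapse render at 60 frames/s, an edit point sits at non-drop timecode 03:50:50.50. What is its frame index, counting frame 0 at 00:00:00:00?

831050

Total seconds to the label: (3 × 3600 + 50 × 60 + 50) = 13850.
Frame index = 13850 × 60 + 50 = 831050.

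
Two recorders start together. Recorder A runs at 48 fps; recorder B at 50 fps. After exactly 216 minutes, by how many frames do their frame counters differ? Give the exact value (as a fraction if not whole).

25920 frames

216 min = 12960 s.
A emits 48 × 12960 = 622080 frames; B emits 50 × 12960 = 648000.
Difference = 25920 frames; B is ahead of A.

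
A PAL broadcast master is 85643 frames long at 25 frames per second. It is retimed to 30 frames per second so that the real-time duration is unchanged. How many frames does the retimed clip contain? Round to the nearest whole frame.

102772 frames

Frames at target rate = 85643 × (30) / (25) = 513858/5 ≈ 102771.600.
Nearest whole frame: 102772.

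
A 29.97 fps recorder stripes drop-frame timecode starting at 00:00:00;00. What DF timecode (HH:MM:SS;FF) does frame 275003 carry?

Each 10-minute DF block holds 10 × 60 × 30 − 9 × 2 = 17982 frames. 275003 ÷ 17982 → 15 full blocks, remainder 5273.
Within the partial block the first minute is 1800 frames and each further minute 1798, so 2 further minute boundaries passed. Total skipped labels = 18 × 15 + 2 × 2 = 274.
Non-drop label index = 275003 + 274 = 275277; at 30 labels/s that is 02:32:55:27, i.e. DF 02:32:55;27.

02:32:55;27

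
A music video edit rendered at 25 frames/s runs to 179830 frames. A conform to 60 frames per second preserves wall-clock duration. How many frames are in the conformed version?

431592 frames

Target frames = source frames × (target rate / source rate) = 179830 × (60)/(25) = 179830 × 12/5 = 431592.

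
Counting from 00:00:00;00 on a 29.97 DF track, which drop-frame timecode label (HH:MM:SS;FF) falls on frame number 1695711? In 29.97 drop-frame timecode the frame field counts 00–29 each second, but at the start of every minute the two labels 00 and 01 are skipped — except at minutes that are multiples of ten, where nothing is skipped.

15:43:00;09

Each 10-minute DF block holds 10 × 60 × 30 − 9 × 2 = 17982 frames. 1695711 ÷ 17982 → 94 full blocks, remainder 5403.
Within the partial block the first minute is 1800 frames and each further minute 1798, so 3 further minute boundaries passed. Total skipped labels = 18 × 94 + 2 × 3 = 1698.
Non-drop label index = 1695711 + 1698 = 1697409; at 30 labels/s that is 15:43:00:09, i.e. DF 15:43:00;09.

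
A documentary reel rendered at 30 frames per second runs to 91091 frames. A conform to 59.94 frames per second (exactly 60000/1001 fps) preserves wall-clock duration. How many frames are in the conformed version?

Target frames = source frames × (target rate / source rate) = 91091 × (60000/1001)/(30) = 91091 × 2000/1001 = 182000.

182000 frames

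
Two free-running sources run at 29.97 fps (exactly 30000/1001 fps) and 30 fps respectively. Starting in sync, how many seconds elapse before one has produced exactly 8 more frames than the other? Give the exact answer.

4004/15 seconds

The gap grows by |30 − 30000/1001| = 30/1001 frames per second.
Time for a 8-frame gap: 8 ÷ (30/1001) = 4004/15 s.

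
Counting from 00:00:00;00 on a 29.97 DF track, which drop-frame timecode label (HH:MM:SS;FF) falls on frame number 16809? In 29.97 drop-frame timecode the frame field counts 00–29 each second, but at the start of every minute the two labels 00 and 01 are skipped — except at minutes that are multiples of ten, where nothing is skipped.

Each 10-minute DF block holds 10 × 60 × 30 − 9 × 2 = 17982 frames. 16809 ÷ 17982 → 0 full blocks, remainder 16809.
Within the partial block the first minute is 1800 frames and each further minute 1798, so 9 further minute boundaries passed. Total skipped labels = 18 × 0 + 2 × 9 = 18.
Non-drop label index = 16809 + 18 = 16827; at 30 labels/s that is 00:09:20:27, i.e. DF 00:09:20;27.

00:09:20;27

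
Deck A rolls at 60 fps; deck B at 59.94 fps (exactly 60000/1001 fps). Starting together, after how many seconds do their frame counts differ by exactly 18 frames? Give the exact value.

The gap grows by |60000/1001 − 60| = 60/1001 frames per second.
Time for a 18-frame gap: 18 ÷ (60/1001) = 300.3 s.

300.3 seconds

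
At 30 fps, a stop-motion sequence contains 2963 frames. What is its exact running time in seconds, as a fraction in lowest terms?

Running time = 2963 ÷ (30) = 2963 × 1/30 = 2963/30 s.

2963/30 seconds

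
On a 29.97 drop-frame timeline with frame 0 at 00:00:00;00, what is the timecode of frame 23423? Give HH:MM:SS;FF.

Ten DF minutes hold 17982 frames, so frame 23423 lies in block 1 (frames 17982–35963) with 5441 frames into that block.
The block's first minute is 1800 frames and the rest 1798 each; 5441 frames reaches minute 3, so 1 × 18 + 3 × 2 = 24 labels have been skipped so far.
Adding those back, label number 23423 + 24 = 23447 at 30 labels/s is 781 s + 17 f = 0 h 13 min 1 s frame 17, i.e. 00:13:01;17.

00:13:01;17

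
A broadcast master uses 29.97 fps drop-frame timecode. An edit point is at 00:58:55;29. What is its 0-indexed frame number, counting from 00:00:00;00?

Complete 10-minute blocks: 5, each 17982 frames → 89910.
Remaining 8 whole minutes in the current block: 1800 + 7 × 1798 = 14386 frames.
Within the current minute: 55 × 30 + 29 − 2 = 1677 (labels ;00/;01 skipped at this minute). Total = 89910 + 14386 + 1677 = 105973.

105973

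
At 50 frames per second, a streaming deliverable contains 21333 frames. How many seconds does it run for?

426.66 seconds

Running time = 21333 / (50) = 426.66 s.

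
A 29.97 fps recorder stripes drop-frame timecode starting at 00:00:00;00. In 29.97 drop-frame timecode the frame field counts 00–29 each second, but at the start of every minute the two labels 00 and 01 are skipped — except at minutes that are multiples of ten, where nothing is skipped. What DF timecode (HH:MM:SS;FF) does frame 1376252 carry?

12:45:21;00

Each 10-minute DF block holds 10 × 60 × 30 − 9 × 2 = 17982 frames. 1376252 ÷ 17982 → 76 full blocks, remainder 9620.
Within the partial block the first minute is 1800 frames and each further minute 1798, so 5 further minute boundaries passed. Total skipped labels = 18 × 76 + 2 × 5 = 1378.
Non-drop label index = 1376252 + 1378 = 1377630; at 30 labels/s that is 12:45:21:00, i.e. DF 12:45:21;00.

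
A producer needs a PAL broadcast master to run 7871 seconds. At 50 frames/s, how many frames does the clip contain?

Frames = 7871 × 50 = 393550.

393550 frames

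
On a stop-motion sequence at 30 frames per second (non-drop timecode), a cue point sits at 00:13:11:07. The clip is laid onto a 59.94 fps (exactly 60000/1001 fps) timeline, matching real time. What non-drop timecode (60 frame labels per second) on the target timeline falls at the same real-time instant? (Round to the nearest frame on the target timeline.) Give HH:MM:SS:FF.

Source frame index: (0×3600 + 13×60 + 11) × 30 + 7 = 23737.
Real time: 23737 / (30) = 23737/30 s.
Target frame: (23737/30) × (60000/1001) = 6782000/143 ≈ 47426.573 → 47427.
At 60 labels/s: frame 47427 → 00:13:10:27.

00:13:10:27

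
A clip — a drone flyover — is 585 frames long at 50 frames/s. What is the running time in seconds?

11.7 seconds

Running time = 585 / (50) = 11.7 s.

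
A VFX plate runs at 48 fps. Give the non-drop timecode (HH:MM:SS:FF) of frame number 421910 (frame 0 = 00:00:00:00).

02:26:29:38

421910 ÷ 48 = 8789 full seconds, remainder 38 frames.
8789 s = 2 h 26 min 29 s.
Timecode: 02:26:29:38.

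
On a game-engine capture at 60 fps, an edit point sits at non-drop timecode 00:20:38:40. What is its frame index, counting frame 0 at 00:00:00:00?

frame 74320

Total seconds to the label: (0 × 3600 + 20 × 60 + 38) = 1238.
Frame index = 1238 × 60 + 40 = 74320.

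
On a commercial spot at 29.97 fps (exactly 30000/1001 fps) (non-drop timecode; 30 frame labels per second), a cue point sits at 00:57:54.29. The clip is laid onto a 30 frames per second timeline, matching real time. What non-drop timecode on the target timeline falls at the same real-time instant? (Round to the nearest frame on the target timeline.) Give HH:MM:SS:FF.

00:57:58:13

Source frame index: (0×3600 + 57×60 + 54) × 30 + 29 = 104249.
Real time: 104249 / (30000/1001) = 104353249/30000 s.
Target frame: (104353249/30000) × (30) = 104353249/1000 ≈ 104353.249 → 104353.
At 30 labels/s: frame 104353 → 00:57:58:13.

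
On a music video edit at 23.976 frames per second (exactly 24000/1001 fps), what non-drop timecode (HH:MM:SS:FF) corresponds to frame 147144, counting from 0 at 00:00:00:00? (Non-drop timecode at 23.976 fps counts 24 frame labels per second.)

01:42:11:00

147144 ÷ 24 = 6131 full seconds, remainder 0 frames.
6131 s = 1 h 42 min 11 s.
Timecode: 01:42:11:00.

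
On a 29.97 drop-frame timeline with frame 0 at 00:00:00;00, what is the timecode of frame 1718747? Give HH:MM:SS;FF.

15:55:48;27

Each 10-minute DF block holds 10 × 60 × 30 − 9 × 2 = 17982 frames. 1718747 ÷ 17982 → 95 full blocks, remainder 10457.
Within the partial block the first minute is 1800 frames and each further minute 1798, so 5 further minute boundaries passed. Total skipped labels = 18 × 95 + 2 × 5 = 1720.
Non-drop label index = 1718747 + 1720 = 1720467; at 30 labels/s that is 15:55:48:27, i.e. DF 15:55:48;27.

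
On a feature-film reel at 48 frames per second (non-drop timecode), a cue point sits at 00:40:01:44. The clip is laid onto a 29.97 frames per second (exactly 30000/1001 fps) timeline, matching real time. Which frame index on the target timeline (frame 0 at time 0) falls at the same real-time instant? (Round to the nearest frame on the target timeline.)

Source frame index: (0×3600 + 40×60 + 1) × 48 + 44 = 115292.
Real time: 115292 / (48) = 28823/12 s.
Target frame: (28823/12) × (30000/1001) = 72057500/1001 ≈ 71985.514 → 71986.

frame 71986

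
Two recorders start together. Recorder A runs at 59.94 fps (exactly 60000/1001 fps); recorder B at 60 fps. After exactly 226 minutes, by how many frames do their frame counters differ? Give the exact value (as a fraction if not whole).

813600/1001 frames

226 min = 13560 s.
A emits 60000/1001 × 13560 = 813600000/1001 frames; B emits 60 × 13560 = 813600.
Difference = 813600/1001 frames (≈ 812.7872); B is ahead of A.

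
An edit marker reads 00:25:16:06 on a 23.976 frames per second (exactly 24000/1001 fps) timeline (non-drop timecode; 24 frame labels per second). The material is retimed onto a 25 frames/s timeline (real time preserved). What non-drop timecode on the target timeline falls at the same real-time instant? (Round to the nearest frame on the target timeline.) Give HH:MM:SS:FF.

Source frame index: (0×3600 + 25×60 + 16) × 24 + 6 = 36390.
Real time: 36390 / (24000/1001) = 1214213/800 s.
Target frame: (1214213/800) × (25) = 1214213/32 ≈ 37944.156 → 37944.
At 25 labels/s: frame 37944 → 00:25:17:19.

00:25:17:19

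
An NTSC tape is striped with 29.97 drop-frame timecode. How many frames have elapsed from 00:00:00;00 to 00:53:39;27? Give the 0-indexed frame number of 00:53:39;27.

96501

As if non-drop at 30 labels/s: (0 × 3600 + 53 × 60 + 39) × 30 + 27 = 96597.
Minute boundaries passed: 53; those not divisible by 10: 53 − 5 = 48; dropped labels = 2 × 48 = 96.
Actual frame index = 96597 − 96 = 96501.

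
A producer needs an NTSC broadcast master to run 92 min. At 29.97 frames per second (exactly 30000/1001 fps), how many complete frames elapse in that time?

92 min = 5520 s.
Frames = 5520 × 30000/1001 = 165600000/1001 ≈ 165434.5654.
Complete frames: 165434.

165434 frames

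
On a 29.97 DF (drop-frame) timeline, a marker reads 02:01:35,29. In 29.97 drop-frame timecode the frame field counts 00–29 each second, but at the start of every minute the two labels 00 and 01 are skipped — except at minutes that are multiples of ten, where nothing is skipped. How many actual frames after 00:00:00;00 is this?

218661

As if non-drop at 30 labels/s: (2 × 3600 + 1 × 60 + 35) × 30 + 29 = 218879.
Minute boundaries passed: 121; those not divisible by 10: 121 − 12 = 109; dropped labels = 2 × 109 = 218.
Actual frame index = 218879 − 218 = 218661.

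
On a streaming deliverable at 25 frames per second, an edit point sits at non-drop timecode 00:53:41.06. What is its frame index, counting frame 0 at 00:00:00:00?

frame 80531

Total seconds to the label: (0 × 3600 + 53 × 60 + 41) = 3221.
Frame index = 3221 × 25 + 6 = 80531.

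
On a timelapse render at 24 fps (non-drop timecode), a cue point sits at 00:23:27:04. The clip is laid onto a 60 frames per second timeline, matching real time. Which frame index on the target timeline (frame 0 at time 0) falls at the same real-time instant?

frame 84430

Source frame index: (0×3600 + 23×60 + 27) × 24 + 4 = 33772.
Real time: 33772 / (24) = 8443/6 s.
Target frame: (8443/6) × (60) = 84430.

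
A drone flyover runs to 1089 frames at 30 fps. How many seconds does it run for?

Running time = 1089 / (30) = 36.3 s.

36.3 seconds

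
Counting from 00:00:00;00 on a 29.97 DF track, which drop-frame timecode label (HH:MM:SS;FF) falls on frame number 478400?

Ten DF minutes hold 17982 frames, so frame 478400 lies in block 26 (frames 467532–485513) with 10868 frames into that block.
The block's first minute is 1800 frames and the rest 1798 each; 10868 frames reaches minute 6, so 26 × 18 + 6 × 2 = 480 labels have been skipped so far.
Adding those back, label number 478400 + 480 = 478880 at 30 labels/s is 15962 s + 20 f = 4 h 26 min 2 s frame 20, i.e. 04:26:02;20.

04:26:02;20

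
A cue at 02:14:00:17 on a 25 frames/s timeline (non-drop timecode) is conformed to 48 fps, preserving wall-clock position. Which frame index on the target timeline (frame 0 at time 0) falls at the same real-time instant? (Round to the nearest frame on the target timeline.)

frame 385953

Source frame index: (2×3600 + 14×60 + 0) × 25 + 17 = 201017.
Real time: 201017 / (25) = 201017/25 s.
Target frame: (201017/25) × (48) = 9648816/25 ≈ 385952.640 → 385953.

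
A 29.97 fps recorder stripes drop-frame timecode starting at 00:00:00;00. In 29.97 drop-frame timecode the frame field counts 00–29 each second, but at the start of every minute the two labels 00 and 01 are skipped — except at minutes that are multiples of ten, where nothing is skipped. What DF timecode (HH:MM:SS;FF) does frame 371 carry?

Ten DF minutes hold 17982 frames, so frame 371 lies in block 0 (frames 0–17981) with 371 frames into that block.
The block's first minute is 1800 frames and the rest 1798 each; 371 frames reaches minute 0, so 0 × 18 + 0 × 2 = 0 labels have been skipped so far.
Adding those back, label number 371 + 0 = 371 at 30 labels/s is 12 s + 11 f = 0 h 0 min 12 s frame 11, i.e. 00:00:12;11.

00:00:12;11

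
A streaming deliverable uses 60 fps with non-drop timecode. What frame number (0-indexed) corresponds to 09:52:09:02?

Total seconds to the label: (9 × 3600 + 52 × 60 + 9) = 35529.
Frame index = 35529 × 60 + 2 = 2131742.

2131742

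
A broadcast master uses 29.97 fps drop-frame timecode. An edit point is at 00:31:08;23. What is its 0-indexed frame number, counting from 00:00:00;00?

Complete 10-minute blocks: 3, each 17982 frames → 53946.
Remaining 1 whole minute in the current block: 1800 + 0 × 1798 = 1800 frames.
Within the current minute: 8 × 30 + 23 − 2 = 261 (labels ;00/;01 skipped at this minute). Total = 53946 + 1800 + 261 = 56007.

56007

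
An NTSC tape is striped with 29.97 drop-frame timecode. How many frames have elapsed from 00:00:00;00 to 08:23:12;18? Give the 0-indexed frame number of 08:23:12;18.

904872

Complete 10-minute blocks: 50, each 17982 frames → 899100.
Remaining 3 whole minutes in the current block: 1800 + 2 × 1798 = 5396 frames.
Within the current minute: 12 × 30 + 18 − 2 = 376 (labels ;00/;01 skipped at this minute). Total = 899100 + 5396 + 376 = 904872.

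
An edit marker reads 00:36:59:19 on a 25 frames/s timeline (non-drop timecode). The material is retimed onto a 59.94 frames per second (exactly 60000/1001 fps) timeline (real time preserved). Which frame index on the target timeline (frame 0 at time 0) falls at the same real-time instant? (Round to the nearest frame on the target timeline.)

Source frame index: (0×3600 + 36×60 + 59) × 25 + 19 = 55494.
Real time: 55494 / (25) = 55494/25 s.
Target frame: (55494/25) × (60000/1001) = 133185600/1001 ≈ 133052.547 → 133053.

frame 133053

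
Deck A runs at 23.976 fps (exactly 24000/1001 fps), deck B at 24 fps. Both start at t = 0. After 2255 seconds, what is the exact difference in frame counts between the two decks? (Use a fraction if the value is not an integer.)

4920/91 frames

A emits 24000/1001 × 2255 = 4920000/91 frames; B emits 24 × 2255 = 54120.
Difference = 4920/91 frames (≈ 54.0659); B is ahead of A.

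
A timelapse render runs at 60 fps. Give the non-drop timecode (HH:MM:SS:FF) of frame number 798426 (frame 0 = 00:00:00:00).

03:41:47:06

798426 ÷ 60 = 13307 full seconds, remainder 6 frames.
13307 s = 3 h 41 min 47 s.
Timecode: 03:41:47:06.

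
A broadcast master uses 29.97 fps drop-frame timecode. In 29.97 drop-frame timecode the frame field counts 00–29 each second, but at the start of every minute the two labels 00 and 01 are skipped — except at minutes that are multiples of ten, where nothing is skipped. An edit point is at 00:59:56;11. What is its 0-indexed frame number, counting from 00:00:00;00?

107783

Complete 10-minute blocks: 5, each 17982 frames → 89910.
Remaining 9 whole minutes in the current block: 1800 + 8 × 1798 = 16184 frames.
Within the current minute: 56 × 30 + 11 − 2 = 1689 (labels ;00/;01 skipped at this minute). Total = 89910 + 16184 + 1689 = 107783.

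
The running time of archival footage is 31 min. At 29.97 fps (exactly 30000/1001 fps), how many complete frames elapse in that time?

31 min = 1860 s.
Frames = 1860 × 30000/1001 = 55800000/1001 ≈ 55744.2557.
Complete frames: 55744.

55744 frames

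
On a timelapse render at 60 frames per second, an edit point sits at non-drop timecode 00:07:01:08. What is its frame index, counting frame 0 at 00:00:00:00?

25268

Total seconds to the label: (0 × 3600 + 7 × 60 + 1) = 421.
Frame index = 421 × 60 + 8 = 25268.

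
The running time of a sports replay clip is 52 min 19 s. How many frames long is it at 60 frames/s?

188340 frames

52 min 19 s = 3139 s.
Frames = 3139 × 60 = 188340.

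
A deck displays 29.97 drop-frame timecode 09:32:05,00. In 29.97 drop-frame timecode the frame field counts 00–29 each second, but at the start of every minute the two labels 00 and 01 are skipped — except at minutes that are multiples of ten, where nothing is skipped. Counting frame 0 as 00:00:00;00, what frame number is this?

1028720

As if non-drop at 30 labels/s: (9 × 3600 + 32 × 60 + 5) × 30 + 0 = 1029750.
Minute boundaries passed: 572; those not divisible by 10: 572 − 57 = 515; dropped labels = 2 × 515 = 1030.
Actual frame index = 1029750 − 1030 = 1028720.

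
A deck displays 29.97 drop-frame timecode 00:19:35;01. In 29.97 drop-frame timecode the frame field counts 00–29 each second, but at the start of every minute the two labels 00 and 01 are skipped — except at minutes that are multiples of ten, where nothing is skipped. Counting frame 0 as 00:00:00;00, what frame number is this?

35215

Complete 10-minute blocks: 1, each 17982 frames → 17982.
Remaining 9 whole minutes in the current block: 1800 + 8 × 1798 = 16184 frames.
Within the current minute: 35 × 30 + 1 − 2 = 1049 (labels ;00/;01 skipped at this minute). Total = 17982 + 16184 + 1049 = 35215.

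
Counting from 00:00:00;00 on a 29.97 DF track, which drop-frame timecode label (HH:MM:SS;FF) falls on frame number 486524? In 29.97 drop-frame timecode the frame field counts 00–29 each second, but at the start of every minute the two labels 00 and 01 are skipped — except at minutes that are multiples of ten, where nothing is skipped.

Each 10-minute DF block holds 10 × 60 × 30 − 9 × 2 = 17982 frames. 486524 ÷ 17982 → 27 full blocks, remainder 1010.
Within the partial block the first minute is 1800 frames and each further minute 1798, so 0 further minute boundaries passed. Total skipped labels = 18 × 27 + 2 × 0 = 486.
Non-drop label index = 486524 + 486 = 487010; at 30 labels/s that is 04:30:33:20, i.e. DF 04:30:33;20.

04:30:33;20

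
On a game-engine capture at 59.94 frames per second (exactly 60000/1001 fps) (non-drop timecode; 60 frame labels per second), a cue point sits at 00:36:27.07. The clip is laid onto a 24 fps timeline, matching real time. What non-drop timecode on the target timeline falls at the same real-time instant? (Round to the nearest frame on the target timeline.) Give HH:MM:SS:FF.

Source frame index: (0×3600 + 36×60 + 27) × 60 + 7 = 131227.
Real time: 131227 / (60000/1001) = 131358227/60000 s.
Target frame: (131358227/60000) × (24) = 131358227/2500 ≈ 52543.291 → 52543.
At 24 labels/s: frame 52543 → 00:36:29:07.

00:36:29:07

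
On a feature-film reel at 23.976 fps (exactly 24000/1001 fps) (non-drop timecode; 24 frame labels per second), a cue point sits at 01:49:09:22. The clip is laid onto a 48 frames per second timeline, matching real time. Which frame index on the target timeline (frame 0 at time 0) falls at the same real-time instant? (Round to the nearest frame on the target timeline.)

frame 314710

Source frame index: (1×3600 + 49×60 + 9) × 24 + 22 = 157198.
Real time: 157198 / (24000/1001) = 78677599/12000 s.
Target frame: (78677599/12000) × (48) = 78677599/250 ≈ 314710.396 → 314710.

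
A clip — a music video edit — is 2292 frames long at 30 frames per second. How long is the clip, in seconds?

76.4 seconds

Running time = 2292 / (30) = 76.4 s.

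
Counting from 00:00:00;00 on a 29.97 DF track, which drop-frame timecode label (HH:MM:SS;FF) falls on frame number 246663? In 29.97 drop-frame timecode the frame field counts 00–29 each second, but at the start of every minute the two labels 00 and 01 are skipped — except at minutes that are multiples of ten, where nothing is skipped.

02:17:10;11

Ten DF minutes hold 17982 frames, so frame 246663 lies in block 13 (frames 233766–251747) with 12897 frames into that block.
The block's first minute is 1800 frames and the rest 1798 each; 12897 frames reaches minute 7, so 13 × 18 + 7 × 2 = 248 labels have been skipped so far.
Adding those back, label number 246663 + 248 = 246911 at 30 labels/s is 8230 s + 11 f = 2 h 17 min 10 s frame 11, i.e. 02:17:10;11.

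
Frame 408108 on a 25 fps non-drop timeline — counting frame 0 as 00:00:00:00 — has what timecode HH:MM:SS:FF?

04:32:04:08

408108 ÷ 25 = 16324 full seconds, remainder 8 frames.
16324 s = 4 h 32 min 4 s.
Timecode: 04:32:04:08.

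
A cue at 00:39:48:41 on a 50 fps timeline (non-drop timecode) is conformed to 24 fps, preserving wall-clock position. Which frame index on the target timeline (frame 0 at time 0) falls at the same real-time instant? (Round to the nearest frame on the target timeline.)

frame 57332

Source frame index: (0×3600 + 39×60 + 48) × 50 + 41 = 119441.
Real time: 119441 / (50) = 119441/50 s.
Target frame: (119441/50) × (24) = 1433292/25 ≈ 57331.680 → 57332.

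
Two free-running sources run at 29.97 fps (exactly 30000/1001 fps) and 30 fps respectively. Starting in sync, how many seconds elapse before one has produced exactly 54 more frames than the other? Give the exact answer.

The gap grows by |30 − 30000/1001| = 30/1001 frames per second.
Time for a 54-frame gap: 54 ÷ (30/1001) = 1801.8 s.

1801.8 seconds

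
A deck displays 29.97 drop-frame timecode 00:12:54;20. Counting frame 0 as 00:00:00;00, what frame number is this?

23218

As if non-drop at 30 labels/s: (0 × 3600 + 12 × 60 + 54) × 30 + 20 = 23240.
Minute boundaries passed: 12; those not divisible by 10: 12 − 1 = 11; dropped labels = 2 × 11 = 22.
Actual frame index = 23240 − 22 = 23218.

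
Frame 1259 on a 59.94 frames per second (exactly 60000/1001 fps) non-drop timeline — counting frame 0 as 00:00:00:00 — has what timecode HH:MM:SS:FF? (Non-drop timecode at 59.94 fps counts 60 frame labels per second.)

00:00:20:59

1259 ÷ 60 = 20 full seconds, remainder 59 frames.
20 s = 0 h 0 min 20 s.
Timecode: 00:00:20:59.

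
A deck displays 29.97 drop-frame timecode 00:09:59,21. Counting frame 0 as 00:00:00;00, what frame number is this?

As if non-drop at 30 labels/s: (0 × 3600 + 9 × 60 + 59) × 30 + 21 = 17991.
Minute boundaries passed: 9; those not divisible by 10: 9 − 0 = 9; dropped labels = 2 × 9 = 18.
Actual frame index = 17991 − 18 = 17973.

17973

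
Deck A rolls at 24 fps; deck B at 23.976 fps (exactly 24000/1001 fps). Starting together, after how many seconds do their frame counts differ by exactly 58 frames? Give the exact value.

The gap grows by |24000/1001 − 24| = 24/1001 frames per second.
Time for a 58-frame gap: 58 ÷ (24/1001) = 29029/12 s.

29029/12 seconds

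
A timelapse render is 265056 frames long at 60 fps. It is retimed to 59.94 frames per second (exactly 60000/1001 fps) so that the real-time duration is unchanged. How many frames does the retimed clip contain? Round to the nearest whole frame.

Frames at target rate = 265056 × (60000/1001) / (60) = 24096000/91 ≈ 264791.209.
Nearest whole frame: 264791.

264791 frames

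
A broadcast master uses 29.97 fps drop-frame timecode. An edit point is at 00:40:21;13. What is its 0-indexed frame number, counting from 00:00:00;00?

Complete 10-minute blocks: 4, each 17982 frames → 71928.
Remaining 0 whole minutes in the current block: 0 frames.
Within the current minute: 21 × 30 + 13 = 643. Total = 71928 + 0 + 643 = 72571.

72571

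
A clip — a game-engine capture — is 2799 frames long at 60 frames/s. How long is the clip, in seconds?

Running time = 2799 / (60) = 46.65 s.

46.65 seconds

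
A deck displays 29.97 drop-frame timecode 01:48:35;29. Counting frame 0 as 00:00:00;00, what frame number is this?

195283

As if non-drop at 30 labels/s: (1 × 3600 + 48 × 60 + 35) × 30 + 29 = 195479.
Minute boundaries passed: 108; those not divisible by 10: 108 − 10 = 98; dropped labels = 2 × 98 = 196.
Actual frame index = 195479 − 196 = 195283.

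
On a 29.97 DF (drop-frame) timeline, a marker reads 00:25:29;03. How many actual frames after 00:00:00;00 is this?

As if non-drop at 30 labels/s: (0 × 3600 + 25 × 60 + 29) × 30 + 3 = 45873.
Minute boundaries passed: 25; those not divisible by 10: 25 − 2 = 23; dropped labels = 2 × 23 = 46.
Actual frame index = 45873 − 46 = 45827.

45827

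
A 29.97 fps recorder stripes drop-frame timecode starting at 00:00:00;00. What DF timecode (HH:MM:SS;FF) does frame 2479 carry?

00:01:22;21

Ten DF minutes hold 17982 frames, so frame 2479 lies in block 0 (frames 0–17981) with 2479 frames into that block.
The block's first minute is 1800 frames and the rest 1798 each; 2479 frames reaches minute 1, so 0 × 18 + 1 × 2 = 2 labels have been skipped so far.
Adding those back, label number 2479 + 2 = 2481 at 30 labels/s is 82 s + 21 f = 0 h 1 min 22 s frame 21, i.e. 00:01:22;21.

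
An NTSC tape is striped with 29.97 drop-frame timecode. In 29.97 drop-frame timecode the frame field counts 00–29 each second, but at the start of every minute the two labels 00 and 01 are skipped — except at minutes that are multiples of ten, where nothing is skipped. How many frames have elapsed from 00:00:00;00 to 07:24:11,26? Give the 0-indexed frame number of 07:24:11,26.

Complete 10-minute blocks: 44, each 17982 frames → 791208.
Remaining 4 whole minutes in the current block: 1800 + 3 × 1798 = 7194 frames.
Within the current minute: 11 × 30 + 26 − 2 = 354 (labels ;00/;01 skipped at this minute). Total = 791208 + 7194 + 354 = 798756.

798756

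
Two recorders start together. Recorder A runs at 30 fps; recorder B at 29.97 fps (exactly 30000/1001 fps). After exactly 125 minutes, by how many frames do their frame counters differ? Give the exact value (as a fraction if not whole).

125 min = 7500 s.
A emits 30 × 7500 = 225000 frames; B emits 30000/1001 × 7500 = 225000000/1001.
Difference = 225000/1001 frames (≈ 224.7752); B is behind A.

225000/1001 frames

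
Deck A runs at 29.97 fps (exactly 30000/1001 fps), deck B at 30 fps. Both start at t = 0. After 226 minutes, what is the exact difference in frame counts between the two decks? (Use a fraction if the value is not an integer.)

226 min = 13560 s.
A emits 30000/1001 × 13560 = 406800000/1001 frames; B emits 30 × 13560 = 406800.
Difference = 406800/1001 frames (≈ 406.3936); B is ahead of A.

406800/1001 frames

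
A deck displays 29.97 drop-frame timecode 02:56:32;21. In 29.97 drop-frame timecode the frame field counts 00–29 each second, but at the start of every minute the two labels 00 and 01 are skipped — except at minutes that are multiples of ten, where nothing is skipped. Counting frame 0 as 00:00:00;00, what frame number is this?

317463

As if non-drop at 30 labels/s: (2 × 3600 + 56 × 60 + 32) × 30 + 21 = 317781.
Minute boundaries passed: 176; those not divisible by 10: 176 − 17 = 159; dropped labels = 2 × 159 = 318.
Actual frame index = 317781 − 318 = 317463.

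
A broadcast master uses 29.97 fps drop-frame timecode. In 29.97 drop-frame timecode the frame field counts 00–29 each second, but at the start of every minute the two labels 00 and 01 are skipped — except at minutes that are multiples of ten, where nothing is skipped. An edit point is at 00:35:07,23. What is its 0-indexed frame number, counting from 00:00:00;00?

63169

Complete 10-minute blocks: 3, each 17982 frames → 53946.
Remaining 5 whole minutes in the current block: 1800 + 4 × 1798 = 8992 frames.
Within the current minute: 7 × 30 + 23 − 2 = 231 (labels ;00/;01 skipped at this minute). Total = 53946 + 8992 + 231 = 63169.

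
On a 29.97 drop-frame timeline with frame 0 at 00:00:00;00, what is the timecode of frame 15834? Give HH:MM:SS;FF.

Ten DF minutes hold 17982 frames, so frame 15834 lies in block 0 (frames 0–17981) with 15834 frames into that block.
The block's first minute is 1800 frames and the rest 1798 each; 15834 frames reaches minute 8, so 0 × 18 + 8 × 2 = 16 labels have been skipped so far.
Adding those back, label number 15834 + 16 = 15850 at 30 labels/s is 528 s + 10 f = 0 h 8 min 48 s frame 10, i.e. 00:08:48;10.

00:08:48;10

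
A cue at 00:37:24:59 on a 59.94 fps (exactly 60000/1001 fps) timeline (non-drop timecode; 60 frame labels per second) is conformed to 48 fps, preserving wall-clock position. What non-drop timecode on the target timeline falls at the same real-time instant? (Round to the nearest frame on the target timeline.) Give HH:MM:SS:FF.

Source frame index: (0×3600 + 37×60 + 24) × 60 + 59 = 134699.
Real time: 134699 / (60000/1001) = 134833699/60000 s.
Target frame: (134833699/60000) × (48) = 134833699/1250 ≈ 107866.959 → 107867.
At 48 labels/s: frame 107867 → 00:37:27:11.

00:37:27:11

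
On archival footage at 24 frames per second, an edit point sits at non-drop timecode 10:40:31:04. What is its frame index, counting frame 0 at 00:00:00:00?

922348

Total seconds to the label: (10 × 3600 + 40 × 60 + 31) = 38431.
Frame index = 38431 × 24 + 4 = 922348.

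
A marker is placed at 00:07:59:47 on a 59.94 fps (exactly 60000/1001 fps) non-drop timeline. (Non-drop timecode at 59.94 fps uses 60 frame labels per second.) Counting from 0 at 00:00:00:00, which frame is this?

Total seconds to the label: (0 × 3600 + 7 × 60 + 59) = 479.
Frame index = 479 × 60 + 47 = 28787.

28787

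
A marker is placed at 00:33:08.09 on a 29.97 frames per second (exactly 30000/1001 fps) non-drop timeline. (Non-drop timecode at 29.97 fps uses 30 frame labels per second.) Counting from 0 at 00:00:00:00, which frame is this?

Total seconds to the label: (0 × 3600 + 33 × 60 + 8) = 1988.
Frame index = 1988 × 30 + 9 = 59649.

frame 59649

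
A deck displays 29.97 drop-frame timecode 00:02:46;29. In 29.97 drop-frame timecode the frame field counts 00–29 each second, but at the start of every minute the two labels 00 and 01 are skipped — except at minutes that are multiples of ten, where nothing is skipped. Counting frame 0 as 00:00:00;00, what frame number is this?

Complete 10-minute blocks: 0, each 17982 frames → 0.
Remaining 2 whole minutes in the current block: 1800 + 1 × 1798 = 3598 frames.
Within the current minute: 46 × 30 + 29 − 2 = 1407 (labels ;00/;01 skipped at this minute). Total = 0 + 3598 + 1407 = 5005.

5005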